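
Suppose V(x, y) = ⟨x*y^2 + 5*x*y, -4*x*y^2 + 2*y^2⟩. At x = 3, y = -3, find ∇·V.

54

∂V₁/∂x = y^2 + 5*y
∂V₂/∂y = -8*x*y + 4*y
∇·V = -8*x*y + y^2 + 9*y
At (3, -3): 54.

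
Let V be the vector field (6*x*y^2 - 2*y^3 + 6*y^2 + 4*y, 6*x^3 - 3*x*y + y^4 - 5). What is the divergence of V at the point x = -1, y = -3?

∂V₁/∂x = 6*y^2
∂V₂/∂y = -3*x + 4*y^3
∇·V = -3*x + 4*y^3 + 6*y^2
At (-1, -3): -51.

-51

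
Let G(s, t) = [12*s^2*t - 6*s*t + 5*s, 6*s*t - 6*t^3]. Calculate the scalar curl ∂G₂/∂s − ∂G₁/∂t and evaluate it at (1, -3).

-24

∂G₂/∂s = 6*t
∂G₁/∂t = 12*s^2 - 6*s
Scalar curl = -12*s^2 + 6*s + 6*t
At (1, -3): -24.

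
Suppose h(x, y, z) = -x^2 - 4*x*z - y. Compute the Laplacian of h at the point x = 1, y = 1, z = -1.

∂²h/∂x² = -2
∂²h/∂y² = 0
∂²h/∂z² = 0
∇²h = -2
At (1, 1, -1): -2.

-2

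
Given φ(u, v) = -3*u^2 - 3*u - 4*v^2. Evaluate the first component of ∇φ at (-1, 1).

(∇φ)_1 = ∂φ/∂u = -6*u - 3
At (-1, 1): 3.

3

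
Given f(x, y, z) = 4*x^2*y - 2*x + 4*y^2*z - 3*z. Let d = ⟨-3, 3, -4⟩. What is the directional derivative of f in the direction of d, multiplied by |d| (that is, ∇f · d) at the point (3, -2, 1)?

158

∂f/∂x = 8*x*y - 2
∂f/∂y = 4*x^2 + 8*y*z
∂f/∂z = 4*y^2 - 3
∇f at (3, -2, 1) = (-50, 20, 13)
∇f · d = (-50)(-3) + (20)(3) + (13)(-4) = 158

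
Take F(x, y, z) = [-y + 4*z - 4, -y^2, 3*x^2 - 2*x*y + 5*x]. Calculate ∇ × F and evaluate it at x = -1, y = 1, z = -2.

(2, 7, 1)

(∇×F)₁ = ∂F₃/∂y − ∂F₂/∂z = -2*x
(∇×F)₂ = ∂F₁/∂z − ∂F₃/∂x = -6*x + 2*y - 1
(∇×F)₃ = ∂F₂/∂x − ∂F₁/∂y = 1
∇×F = (-2*x, -6*x + 2*y - 1, 1)
At (-1, 1, -2): (2, 7, 1).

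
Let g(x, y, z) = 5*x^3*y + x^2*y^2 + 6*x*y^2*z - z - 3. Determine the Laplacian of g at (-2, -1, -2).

118

∂²g/∂x² = 2*y*(15*x + y)
∂²g/∂y² = 2*x*(x + 6*z)
∂²g/∂z² = 0
∇²g = 2*x^2 + 30*x*y + 12*x*z + 2*y^2
At (-2, -1, -2): 118.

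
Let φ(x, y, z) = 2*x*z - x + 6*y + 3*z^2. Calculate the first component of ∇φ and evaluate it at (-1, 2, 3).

5

(∇φ)_1 = ∂φ/∂x = 2*z - 1
At (-1, 2, 3): 5.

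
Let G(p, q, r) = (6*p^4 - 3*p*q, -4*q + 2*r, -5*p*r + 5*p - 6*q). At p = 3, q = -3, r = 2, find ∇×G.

(-8, 5, 9)

(∇×G)₁ = ∂G₃/∂q − ∂G₂/∂r = -8
(∇×G)₂ = ∂G₁/∂r − ∂G₃/∂p = 5*r - 5
(∇×G)₃ = ∂G₂/∂p − ∂G₁/∂q = 3*p
∇×G = (-8, 5*r - 5, 3*p)
At (3, -3, 2): (-8, 5, 9).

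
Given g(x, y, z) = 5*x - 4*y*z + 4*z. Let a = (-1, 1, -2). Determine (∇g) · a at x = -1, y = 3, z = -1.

15

∂g/∂x = 5
∂g/∂y = -4*z
∂g/∂z = -4*y + 4
∇g at (-1, 3, -1) = (5, 4, -8)
∇g · a = (5)(-1) + (4)(1) + (-8)(-2) = 15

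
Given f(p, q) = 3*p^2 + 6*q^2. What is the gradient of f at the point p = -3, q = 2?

∂f/∂p = 6*p
∂f/∂q = 12*q
∇f = (6*p, 12*q)
At (-3, 2): (-18, 24).

(-18, 24)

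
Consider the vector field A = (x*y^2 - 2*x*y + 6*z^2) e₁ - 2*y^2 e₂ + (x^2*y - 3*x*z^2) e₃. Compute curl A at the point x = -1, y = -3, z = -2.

(∇×A)₁ = ∂A₃/∂y − ∂A₂/∂z = x^2
(∇×A)₂ = ∂A₁/∂z − ∂A₃/∂x = -2*x*y + 3*z^2 + 12*z
(∇×A)₃ = ∂A₂/∂x − ∂A₁/∂y = -2*x*y + 2*x
∇×A = (x^2, -2*x*y + 3*z^2 + 12*z, -2*x*y + 2*x)
At (-1, -3, -2): (1, -18, -8).

(1, -18, -8)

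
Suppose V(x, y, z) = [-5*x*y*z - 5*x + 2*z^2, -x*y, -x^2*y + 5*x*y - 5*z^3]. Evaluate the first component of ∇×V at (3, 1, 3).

6

(∇×V)_1 = ∂V₃/∂y − ∂V₂/∂z
= -x^2 + 5*x − (0)
= -x^2 + 5*x
At (3, 1, 3): 6.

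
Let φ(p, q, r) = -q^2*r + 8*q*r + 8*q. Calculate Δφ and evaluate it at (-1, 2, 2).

∂²φ/∂p² = 0
∂²φ/∂q² = -2*r
∂²φ/∂r² = 0
∇²φ = -2*r
At (-1, 2, 2): -4.

-4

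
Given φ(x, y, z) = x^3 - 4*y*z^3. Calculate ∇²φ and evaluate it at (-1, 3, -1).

66

∂²φ/∂x² = 6*x
∂²φ/∂y² = 0
∂²φ/∂z² = -24*y*z
∇²φ = 6*x - 24*y*z
At (-1, 3, -1): 66.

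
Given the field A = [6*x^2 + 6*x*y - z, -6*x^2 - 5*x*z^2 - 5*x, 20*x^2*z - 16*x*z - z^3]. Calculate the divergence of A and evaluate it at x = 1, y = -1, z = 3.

-17

∂A₁/∂x = 12*x + 6*y
∂A₂/∂y = 0
∂A₃/∂z = 20*x^2 - 16*x - 3*z^2
∇·A = 20*x^2 - 4*x + 6*y - 3*z^2
At (1, -1, 3): -17.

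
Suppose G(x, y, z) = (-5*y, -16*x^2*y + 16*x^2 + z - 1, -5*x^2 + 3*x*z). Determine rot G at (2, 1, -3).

(∇×G)₁ = ∂G₃/∂y − ∂G₂/∂z = -1
(∇×G)₂ = ∂G₁/∂z − ∂G₃/∂x = 10*x - 3*z
(∇×G)₃ = ∂G₂/∂x − ∂G₁/∂y = -32*x*y + 32*x + 5
∇×G = (-1, 10*x - 3*z, -32*x*y + 32*x + 5)
At (2, 1, -3): (-1, 29, 5).

(-1, 29, 5)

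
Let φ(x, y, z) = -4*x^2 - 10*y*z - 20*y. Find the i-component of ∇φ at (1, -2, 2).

-8

(∇φ)_1 = ∂φ/∂x = -8*x
At (1, -2, 2): -8.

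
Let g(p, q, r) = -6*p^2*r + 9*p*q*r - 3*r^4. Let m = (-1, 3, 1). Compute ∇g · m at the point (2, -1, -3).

∂g/∂p = -12*p*r + 9*q*r
∂g/∂q = 9*p*r
∂g/∂r = -6*p^2 + 9*p*q - 12*r^3
∇g at (2, -1, -3) = (99, -54, 282)
∇g · m = (99)(-1) + (-54)(3) + (282)(1) = 21

21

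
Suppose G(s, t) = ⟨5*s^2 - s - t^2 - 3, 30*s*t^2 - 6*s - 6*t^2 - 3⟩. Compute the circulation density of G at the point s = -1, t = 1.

26

∂G₂/∂s = 30*t^2 - 6
∂G₁/∂t = -2*t
Scalar curl = 30*t^2 + 2*t - 6
At (-1, 1): 26.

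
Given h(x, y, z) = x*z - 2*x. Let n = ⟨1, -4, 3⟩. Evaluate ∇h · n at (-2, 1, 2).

∂h/∂x = z - 2
∂h/∂y = 0
∂h/∂z = x
∇h at (-2, 1, 2) = (0, 0, -2)
∇h · n = (0)(1) + (0)(-4) + (-2)(3) = -6

-6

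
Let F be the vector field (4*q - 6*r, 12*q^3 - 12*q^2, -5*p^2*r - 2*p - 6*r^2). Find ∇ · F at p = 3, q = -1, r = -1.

∂F₁/∂p = 0
∂F₂/∂q = 36*q^2 - 24*q
∂F₃/∂r = -5*p^2 - 12*r
∇·F = -5*p^2 + 36*q^2 - 24*q - 12*r
At (3, -1, -1): 27.

27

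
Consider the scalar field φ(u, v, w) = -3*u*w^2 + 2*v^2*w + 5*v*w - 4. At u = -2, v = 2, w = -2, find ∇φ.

(-12, -26, -6)

∂φ/∂u = -3*w^2
∂φ/∂v = 4*v*w + 5*w
∂φ/∂w = -6*u*w + 2*v^2 + 5*v
∇φ = (-3*w^2, 4*v*w + 5*w, -6*u*w + 2*v^2 + 5*v)
At (-2, 2, -2): (-12, -26, -6).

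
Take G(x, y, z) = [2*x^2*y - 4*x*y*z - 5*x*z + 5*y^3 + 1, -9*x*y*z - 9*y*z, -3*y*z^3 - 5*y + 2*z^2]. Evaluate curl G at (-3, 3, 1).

(∇×G)₁ = ∂G₃/∂y − ∂G₂/∂z = 9*x*y + 9*y - 3*z^3 - 5
(∇×G)₂ = ∂G₁/∂z − ∂G₃/∂x = -4*x*y - 5*x
(∇×G)₃ = ∂G₂/∂x − ∂G₁/∂y = -2*x^2 + 4*x*z - 15*y^2 - 9*y*z
∇×G = (9*x*y + 9*y - 3*z^3 - 5, -4*x*y - 5*x, -2*x^2 + 4*x*z - 15*y^2 - 9*y*z)
At (-3, 3, 1): (-62, 51, -192).

(-62, 51, -192)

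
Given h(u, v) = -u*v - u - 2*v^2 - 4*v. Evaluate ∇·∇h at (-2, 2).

-4

∂²h/∂u² = 0
∂²h/∂v² = -4
∇²h = -4
At (-2, 2): -4.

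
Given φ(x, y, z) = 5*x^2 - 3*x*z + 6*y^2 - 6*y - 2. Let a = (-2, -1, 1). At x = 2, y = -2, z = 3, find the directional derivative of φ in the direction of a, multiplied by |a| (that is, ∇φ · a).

∂φ/∂x = 10*x - 3*z
∂φ/∂y = 12*y - 6
∂φ/∂z = -3*x
∇φ at (2, -2, 3) = (11, -30, -6)
∇φ · a = (11)(-2) + (-30)(-1) + (-6)(1) = 2

2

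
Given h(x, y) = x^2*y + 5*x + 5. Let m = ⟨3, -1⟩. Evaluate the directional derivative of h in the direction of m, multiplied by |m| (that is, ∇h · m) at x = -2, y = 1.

∂h/∂x = 2*x*y + 5
∂h/∂y = x^2
∇h at (-2, 1) = (1, 4)
∇h · m = (1)(3) + (4)(-1) = -1

-1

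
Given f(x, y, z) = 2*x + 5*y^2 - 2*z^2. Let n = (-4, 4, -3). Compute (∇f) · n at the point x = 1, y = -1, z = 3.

∂f/∂x = 2
∂f/∂y = 10*y
∂f/∂z = -4*z
∇f at (1, -1, 3) = (2, -10, -12)
∇f · n = (2)(-4) + (-10)(4) + (-12)(-3) = -12

-12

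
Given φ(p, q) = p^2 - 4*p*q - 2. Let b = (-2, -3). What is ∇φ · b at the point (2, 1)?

24

∂φ/∂p = 2*p - 4*q
∂φ/∂q = -4*p
∇φ at (2, 1) = (0, -8)
∇φ · b = (0)(-2) + (-8)(-3) = 24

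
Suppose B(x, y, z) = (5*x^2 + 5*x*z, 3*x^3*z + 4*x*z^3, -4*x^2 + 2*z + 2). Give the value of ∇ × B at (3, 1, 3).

(∇×B)₁ = ∂B₃/∂y − ∂B₂/∂z = -3*x^3 - 12*x*z^2
(∇×B)₂ = ∂B₁/∂z − ∂B₃/∂x = 13*x
(∇×B)₃ = ∂B₂/∂x − ∂B₁/∂y = 9*x^2*z + 4*z^3
∇×B = (-3*x^3 - 12*x*z^2, 13*x, 9*x^2*z + 4*z^3)
At (3, 1, 3): (-405, 39, 351).

(-405, 39, 351)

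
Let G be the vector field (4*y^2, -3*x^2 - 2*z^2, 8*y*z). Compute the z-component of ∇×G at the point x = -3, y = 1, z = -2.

(∇×G)_3 = ∂G₂/∂x − ∂G₁/∂y
= -6*x − (8*y)
= -6*x - 8*y
At (-3, 1, -2): 10.

10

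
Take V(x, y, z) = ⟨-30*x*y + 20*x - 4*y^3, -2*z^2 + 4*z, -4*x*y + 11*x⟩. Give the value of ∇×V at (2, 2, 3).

(0, -3, 108)

(∇×V)₁ = ∂V₃/∂y − ∂V₂/∂z = -4*x + 4*z - 4
(∇×V)₂ = ∂V₁/∂z − ∂V₃/∂x = 4*y - 11
(∇×V)₃ = ∂V₂/∂x − ∂V₁/∂y = 30*x + 12*y^2
∇×V = (-4*x + 4*z - 4, 4*y - 11, 30*x + 12*y^2)
At (2, 2, 3): (0, -3, 108).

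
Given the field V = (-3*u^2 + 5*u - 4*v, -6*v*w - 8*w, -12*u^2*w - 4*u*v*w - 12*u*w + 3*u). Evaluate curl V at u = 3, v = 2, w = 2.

(∇×V)₁ = ∂V₃/∂v − ∂V₂/∂w = -4*u*w + 6*v + 8
(∇×V)₂ = ∂V₁/∂w − ∂V₃/∂u = 24*u*w + 4*v*w + 12*w - 3
(∇×V)₃ = ∂V₂/∂u − ∂V₁/∂v = 4
∇×V = (-4*u*w + 6*v + 8, 24*u*w + 4*v*w + 12*w - 3, 4)
At (3, 2, 2): (-4, 181, 4).

(-4, 181, 4)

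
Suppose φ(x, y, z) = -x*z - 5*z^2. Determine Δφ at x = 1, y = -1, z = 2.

-10

∂²φ/∂x² = 0
∂²φ/∂y² = 0
∂²φ/∂z² = -10
∇²φ = -10
At (1, -1, 2): -10.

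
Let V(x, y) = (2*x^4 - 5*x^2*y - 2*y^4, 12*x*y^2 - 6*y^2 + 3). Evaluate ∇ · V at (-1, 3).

-86

∂V₁/∂x = 8*x^3 - 10*x*y
∂V₂/∂y = 24*x*y - 12*y
∇·V = 8*x^3 + 14*x*y - 12*y
At (-1, 3): -86.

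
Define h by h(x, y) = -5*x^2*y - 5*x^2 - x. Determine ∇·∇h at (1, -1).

∂²h/∂x² = -10*(y + 1)
∂²h/∂y² = 0
∇²h = -10*y - 10
At (1, -1): 0.

0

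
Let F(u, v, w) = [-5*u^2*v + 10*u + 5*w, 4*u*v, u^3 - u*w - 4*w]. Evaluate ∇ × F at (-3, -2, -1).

(∇×F)₁ = ∂F₃/∂v − ∂F₂/∂w = 0
(∇×F)₂ = ∂F₁/∂w − ∂F₃/∂u = -3*u^2 + w + 5
(∇×F)₃ = ∂F₂/∂u − ∂F₁/∂v = 5*u^2 + 4*v
∇×F = (0, -3*u^2 + w + 5, 5*u^2 + 4*v)
At (-3, -2, -1): (0, -23, 37).

(0, -23, 37)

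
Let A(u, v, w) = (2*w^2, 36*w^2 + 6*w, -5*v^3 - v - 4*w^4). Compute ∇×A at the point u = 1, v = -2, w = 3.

(∇×A)₁ = ∂A₃/∂v − ∂A₂/∂w = -15*v^2 - 72*w - 7
(∇×A)₂ = ∂A₁/∂w − ∂A₃/∂u = 4*w
(∇×A)₃ = ∂A₂/∂u − ∂A₁/∂v = 0
∇×A = (-15*v^2 - 72*w - 7, 4*w, 0)
At (1, -2, 3): (-283, 12, 0).

(-283, 12, 0)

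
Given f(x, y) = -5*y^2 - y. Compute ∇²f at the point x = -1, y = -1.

-10

∂²f/∂x² = 0
∂²f/∂y² = -10
∇²f = -10
At (-1, -1): -10.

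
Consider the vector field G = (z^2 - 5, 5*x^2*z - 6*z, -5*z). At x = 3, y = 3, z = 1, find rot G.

(-39, 2, 30)

(∇×G)₁ = ∂G₃/∂y − ∂G₂/∂z = -5*x^2 + 6
(∇×G)₂ = ∂G₁/∂z − ∂G₃/∂x = 2*z
(∇×G)₃ = ∂G₂/∂x − ∂G₁/∂y = 10*x*z
∇×G = (-5*x^2 + 6, 2*z, 10*x*z)
At (3, 3, 1): (-39, 2, 30).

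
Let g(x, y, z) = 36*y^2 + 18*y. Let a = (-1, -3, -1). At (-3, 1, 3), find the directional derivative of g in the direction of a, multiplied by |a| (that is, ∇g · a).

-270

∂g/∂x = 0
∂g/∂y = 72*y + 18
∂g/∂z = 0
∇g at (-3, 1, 3) = (0, 90, 0)
∇g · a = (0)(-1) + (90)(-3) + (0)(-1) = -270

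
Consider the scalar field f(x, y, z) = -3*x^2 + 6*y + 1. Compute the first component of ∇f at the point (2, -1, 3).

-12

(∇f)_1 = ∂f/∂x = -6*x
At (2, -1, 3): -12.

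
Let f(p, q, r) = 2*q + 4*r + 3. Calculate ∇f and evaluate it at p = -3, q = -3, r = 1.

∂f/∂p = 0
∂f/∂q = 2
∂f/∂r = 4
∇f = (0, 2, 4)
At (-3, -3, 1): (0, 2, 4).

(0, 2, 4)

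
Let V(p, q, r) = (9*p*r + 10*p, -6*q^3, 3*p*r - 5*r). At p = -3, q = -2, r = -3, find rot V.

(0, -18, 0)

(∇×V)₁ = ∂V₃/∂q − ∂V₂/∂r = 0
(∇×V)₂ = ∂V₁/∂r − ∂V₃/∂p = 9*p - 3*r
(∇×V)₃ = ∂V₂/∂p − ∂V₁/∂q = 0
∇×V = (0, 9*p - 3*r, 0)
At (-3, -2, -3): (0, -18, 0).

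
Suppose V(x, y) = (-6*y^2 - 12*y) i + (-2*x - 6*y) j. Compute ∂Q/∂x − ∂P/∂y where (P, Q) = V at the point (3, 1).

22

∂V₂/∂x = -2
∂V₁/∂y = -12*y - 12
Scalar curl = 12*y + 10
At (3, 1): 22.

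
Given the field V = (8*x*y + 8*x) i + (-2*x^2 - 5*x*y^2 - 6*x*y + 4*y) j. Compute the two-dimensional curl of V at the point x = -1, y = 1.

∂V₂/∂x = -4*x - 5*y^2 - 6*y
∂V₁/∂y = 8*x
Scalar curl = -12*x - 5*y^2 - 6*y
At (-1, 1): 1.

1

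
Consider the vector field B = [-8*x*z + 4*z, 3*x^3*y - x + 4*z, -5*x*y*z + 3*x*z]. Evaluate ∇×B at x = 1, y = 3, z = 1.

(-9, 8, 26)

(∇×B)₁ = ∂B₃/∂y − ∂B₂/∂z = -5*x*z - 4
(∇×B)₂ = ∂B₁/∂z − ∂B₃/∂x = -8*x + 5*y*z - 3*z + 4
(∇×B)₃ = ∂B₂/∂x − ∂B₁/∂y = 9*x^2*y - 1
∇×B = (-5*x*z - 4, -8*x + 5*y*z - 3*z + 4, 9*x^2*y - 1)
At (1, 3, 1): (-9, 8, 26).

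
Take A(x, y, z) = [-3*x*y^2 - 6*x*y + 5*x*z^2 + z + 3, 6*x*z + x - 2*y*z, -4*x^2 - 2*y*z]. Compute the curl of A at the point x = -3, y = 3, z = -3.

(∇×A)₁ = ∂A₃/∂y − ∂A₂/∂z = -6*x + 2*y - 2*z
(∇×A)₂ = ∂A₁/∂z − ∂A₃/∂x = 10*x*z + 8*x + 1
(∇×A)₃ = ∂A₂/∂x − ∂A₁/∂y = 6*x*y + 6*x + 6*z + 1
∇×A = (-6*x + 2*y - 2*z, 10*x*z + 8*x + 1, 6*x*y + 6*x + 6*z + 1)
At (-3, 3, -3): (30, 67, -89).

(30, 67, -89)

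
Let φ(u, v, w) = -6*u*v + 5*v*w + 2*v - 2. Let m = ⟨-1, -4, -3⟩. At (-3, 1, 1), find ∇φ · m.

-109

∂φ/∂u = -6*v
∂φ/∂v = -6*u + 5*w + 2
∂φ/∂w = 5*v
∇φ at (-3, 1, 1) = (-6, 25, 5)
∇φ · m = (-6)(-1) + (25)(-4) + (5)(-3) = -109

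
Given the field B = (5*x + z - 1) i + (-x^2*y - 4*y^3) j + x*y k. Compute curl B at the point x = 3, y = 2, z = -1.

(∇×B)₁ = ∂B₃/∂y − ∂B₂/∂z = x
(∇×B)₂ = ∂B₁/∂z − ∂B₃/∂x = -y + 1
(∇×B)₃ = ∂B₂/∂x − ∂B₁/∂y = -2*x*y
∇×B = (x, -y + 1, -2*x*y)
At (3, 2, -1): (3, -1, -12).

(3, -1, -12)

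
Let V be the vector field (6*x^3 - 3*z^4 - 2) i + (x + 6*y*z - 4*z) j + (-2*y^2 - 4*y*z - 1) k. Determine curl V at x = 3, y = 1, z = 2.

(∇×V)₁ = ∂V₃/∂y − ∂V₂/∂z = -10*y - 4*z + 4
(∇×V)₂ = ∂V₁/∂z − ∂V₃/∂x = -12*z^3
(∇×V)₃ = ∂V₂/∂x − ∂V₁/∂y = 1
∇×V = (-10*y - 4*z + 4, -12*z^3, 1)
At (3, 1, 2): (-14, -96, 1).

(-14, -96, 1)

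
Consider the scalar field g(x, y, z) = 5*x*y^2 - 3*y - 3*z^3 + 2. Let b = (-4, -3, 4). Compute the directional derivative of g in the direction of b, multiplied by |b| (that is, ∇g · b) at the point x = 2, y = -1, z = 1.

∂g/∂x = 5*y^2
∂g/∂y = 10*x*y - 3
∂g/∂z = -9*z^2
∇g at (2, -1, 1) = (5, -23, -9)
∇g · b = (5)(-4) + (-23)(-3) + (-9)(4) = 13

13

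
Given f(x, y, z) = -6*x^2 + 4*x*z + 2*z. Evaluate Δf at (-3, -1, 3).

∂²f/∂x² = -12
∂²f/∂y² = 0
∂²f/∂z² = 0
∇²f = -12
At (-3, -1, 3): -12.

-12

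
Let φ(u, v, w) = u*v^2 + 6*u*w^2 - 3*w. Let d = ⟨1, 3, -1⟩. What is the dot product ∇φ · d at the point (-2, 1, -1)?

∂φ/∂u = v^2 + 6*w^2
∂φ/∂v = 2*u*v
∂φ/∂w = 12*u*w - 3
∇φ at (-2, 1, -1) = (7, -4, 21)
∇φ · d = (7)(1) + (-4)(3) + (21)(-1) = -26

-26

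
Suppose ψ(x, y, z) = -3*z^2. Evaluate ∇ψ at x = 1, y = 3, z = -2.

(0, 0, 12)

∂ψ/∂x = 0
∂ψ/∂y = 0
∂ψ/∂z = -6*z
∇ψ = (0, 0, -6*z)
At (1, 3, -2): (0, 0, 12).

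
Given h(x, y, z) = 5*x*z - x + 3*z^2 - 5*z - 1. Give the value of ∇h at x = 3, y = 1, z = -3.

∂h/∂x = 5*z - 1
∂h/∂y = 0
∂h/∂z = 5*x + 6*z - 5
∇h = (5*z - 1, 0, 5*x + 6*z - 5)
At (3, 1, -3): (-16, 0, -8).

(-16, 0, -8)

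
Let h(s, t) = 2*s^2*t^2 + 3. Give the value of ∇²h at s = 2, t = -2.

∂²h/∂s² = 4*t^2
∂²h/∂t² = 4*s^2
∇²h = 4*s^2 + 4*t^2
At (2, -2): 32.

32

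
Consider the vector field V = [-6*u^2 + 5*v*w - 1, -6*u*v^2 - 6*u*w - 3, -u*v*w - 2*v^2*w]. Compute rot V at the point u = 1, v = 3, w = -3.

(∇×V)₁ = ∂V₃/∂v − ∂V₂/∂w = -u*w + 6*u - 4*v*w
(∇×V)₂ = ∂V₁/∂w − ∂V₃/∂u = v*w + 5*v
(∇×V)₃ = ∂V₂/∂u − ∂V₁/∂v = -6*v^2 - 11*w
∇×V = (-u*w + 6*u - 4*v*w, v*w + 5*v, -6*v^2 - 11*w)
At (1, 3, -3): (45, 6, -21).

(45, 6, -21)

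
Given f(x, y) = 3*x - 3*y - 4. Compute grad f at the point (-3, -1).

(3, -3)

∂f/∂x = 3
∂f/∂y = -3
∇f = (3, -3)
At (-3, -1): (3, -3).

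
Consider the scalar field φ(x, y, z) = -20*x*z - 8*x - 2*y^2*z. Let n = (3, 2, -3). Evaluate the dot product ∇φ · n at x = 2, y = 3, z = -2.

∂φ/∂x = -20*z - 8
∂φ/∂y = -4*y*z
∂φ/∂z = -20*x - 2*y^2
∇φ at (2, 3, -2) = (32, 24, -58)
∇φ · n = (32)(3) + (24)(2) + (-58)(-3) = 318

318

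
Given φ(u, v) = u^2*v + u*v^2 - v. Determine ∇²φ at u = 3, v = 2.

10

∂²φ/∂u² = 2*v
∂²φ/∂v² = 2*u
∇²φ = 2*u + 2*v
At (3, 2): 10.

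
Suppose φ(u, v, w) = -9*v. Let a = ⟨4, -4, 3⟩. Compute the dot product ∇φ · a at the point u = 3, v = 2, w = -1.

∂φ/∂u = 0
∂φ/∂v = -9
∂φ/∂w = 0
∇φ at (3, 2, -1) = (0, -9, 0)
∇φ · a = (0)(4) + (-9)(-4) + (0)(3) = 36

36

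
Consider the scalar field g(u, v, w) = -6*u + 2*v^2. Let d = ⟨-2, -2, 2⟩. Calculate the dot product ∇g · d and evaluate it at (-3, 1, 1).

4

∂g/∂u = -6
∂g/∂v = 4*v
∂g/∂w = 0
∇g at (-3, 1, 1) = (-6, 4, 0)
∇g · d = (-6)(-2) + (4)(-2) + (0)(2) = 4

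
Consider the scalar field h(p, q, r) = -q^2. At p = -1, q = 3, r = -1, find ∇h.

(0, -6, 0)

∂h/∂p = 0
∂h/∂q = -2*q
∂h/∂r = 0
∇h = (0, -2*q, 0)
At (-1, 3, -1): (0, -6, 0).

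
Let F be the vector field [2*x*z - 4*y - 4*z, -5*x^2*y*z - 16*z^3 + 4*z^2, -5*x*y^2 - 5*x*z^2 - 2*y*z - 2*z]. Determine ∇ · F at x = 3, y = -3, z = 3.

-215

∂F₁/∂x = 2*z
∂F₂/∂y = -5*x^2*z
∂F₃/∂z = -10*x*z - 2*y - 2
∇·F = -5*x^2*z - 10*x*z - 2*y + 2*z - 2
At (3, -3, 3): -215.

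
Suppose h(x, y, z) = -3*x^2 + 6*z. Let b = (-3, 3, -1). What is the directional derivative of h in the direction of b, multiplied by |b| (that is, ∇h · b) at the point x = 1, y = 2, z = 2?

12

∂h/∂x = -6*x
∂h/∂y = 0
∂h/∂z = 6
∇h at (1, 2, 2) = (-6, 0, 6)
∇h · b = (-6)(-3) + (0)(3) + (6)(-1) = 12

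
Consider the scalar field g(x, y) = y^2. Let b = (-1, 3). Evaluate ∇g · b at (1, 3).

∂g/∂x = 0
∂g/∂y = 2*y
∇g at (1, 3) = (0, 6)
∇g · b = (0)(-1) + (6)(3) = 18

18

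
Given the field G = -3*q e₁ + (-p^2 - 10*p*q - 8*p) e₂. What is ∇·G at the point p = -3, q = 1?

∂G₁/∂p = 0
∂G₂/∂q = -10*p
∇·G = -10*p
At (-3, 1): 30.

30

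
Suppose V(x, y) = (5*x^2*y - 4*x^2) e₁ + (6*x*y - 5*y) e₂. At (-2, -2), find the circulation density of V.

-32

∂V₂/∂x = 6*y
∂V₁/∂y = 5*x^2
Scalar curl = -5*x^2 + 6*y
At (-2, -2): -32.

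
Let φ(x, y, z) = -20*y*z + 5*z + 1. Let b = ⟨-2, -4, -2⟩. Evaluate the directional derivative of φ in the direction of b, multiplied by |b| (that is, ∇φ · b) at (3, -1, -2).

∂φ/∂x = 0
∂φ/∂y = -20*z
∂φ/∂z = -20*y + 5
∇φ at (3, -1, -2) = (0, 40, 25)
∇φ · b = (0)(-2) + (40)(-4) + (25)(-2) = -210

-210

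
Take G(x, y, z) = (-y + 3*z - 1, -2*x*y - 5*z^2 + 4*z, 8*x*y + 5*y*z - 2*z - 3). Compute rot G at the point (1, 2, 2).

(∇×G)₁ = ∂G₃/∂y − ∂G₂/∂z = 8*x + 15*z - 4
(∇×G)₂ = ∂G₁/∂z − ∂G₃/∂x = -8*y + 3
(∇×G)₃ = ∂G₂/∂x − ∂G₁/∂y = -2*y + 1
∇×G = (8*x + 15*z - 4, -8*y + 3, -2*y + 1)
At (1, 2, 2): (34, -13, -3).

(34, -13, -3)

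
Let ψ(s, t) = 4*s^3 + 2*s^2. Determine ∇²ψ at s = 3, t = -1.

∂²ψ/∂s² = 4*(6*s + 1)
∂²ψ/∂t² = 0
∇²ψ = 24*s + 4
At (3, -1): 76.

76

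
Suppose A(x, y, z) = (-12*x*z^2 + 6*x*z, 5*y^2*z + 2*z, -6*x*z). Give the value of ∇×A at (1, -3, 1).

(-47, -12, 0)

(∇×A)₁ = ∂A₃/∂y − ∂A₂/∂z = -5*y^2 - 2
(∇×A)₂ = ∂A₁/∂z − ∂A₃/∂x = -24*x*z + 6*x + 6*z
(∇×A)₃ = ∂A₂/∂x − ∂A₁/∂y = 0
∇×A = (-5*y^2 - 2, -24*x*z + 6*x + 6*z, 0)
At (1, -3, 1): (-47, -12, 0).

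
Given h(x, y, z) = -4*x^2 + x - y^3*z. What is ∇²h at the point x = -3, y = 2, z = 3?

-44

∂²h/∂x² = -8
∂²h/∂y² = -6*y*z
∂²h/∂z² = 0
∇²h = -6*y*z - 8
At (-3, 2, 3): -44.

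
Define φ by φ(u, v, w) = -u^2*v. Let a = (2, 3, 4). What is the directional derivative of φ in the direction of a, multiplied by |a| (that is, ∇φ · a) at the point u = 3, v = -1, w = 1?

∂φ/∂u = -2*u*v
∂φ/∂v = -u^2
∂φ/∂w = 0
∇φ at (3, -1, 1) = (6, -9, 0)
∇φ · a = (6)(2) + (-9)(3) + (0)(4) = -15

-15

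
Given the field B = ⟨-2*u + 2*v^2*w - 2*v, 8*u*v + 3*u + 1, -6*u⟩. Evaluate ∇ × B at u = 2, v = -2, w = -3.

(∇×B)₁ = ∂B₃/∂v − ∂B₂/∂w = 0
(∇×B)₂ = ∂B₁/∂w − ∂B₃/∂u = 2*v^2 + 6
(∇×B)₃ = ∂B₂/∂u − ∂B₁/∂v = -4*v*w + 8*v + 5
∇×B = (0, 2*v^2 + 6, -4*v*w + 8*v + 5)
At (2, -2, -3): (0, 14, -35).

(0, 14, -35)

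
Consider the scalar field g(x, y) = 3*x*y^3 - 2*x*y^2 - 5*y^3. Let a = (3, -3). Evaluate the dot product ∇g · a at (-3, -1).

∂g/∂x = 3*y^3 - 2*y^2
∂g/∂y = 9*x*y^2 - 4*x*y - 15*y^2
∇g at (-3, -1) = (-5, -54)
∇g · a = (-5)(3) + (-54)(-3) = 147

147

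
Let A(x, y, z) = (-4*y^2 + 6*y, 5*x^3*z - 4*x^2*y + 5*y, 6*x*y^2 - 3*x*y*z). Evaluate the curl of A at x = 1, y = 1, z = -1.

(∇×A)₁ = ∂A₃/∂y − ∂A₂/∂z = -5*x^3 + 12*x*y - 3*x*z
(∇×A)₂ = ∂A₁/∂z − ∂A₃/∂x = -6*y^2 + 3*y*z
(∇×A)₃ = ∂A₂/∂x − ∂A₁/∂y = 15*x^2*z - 8*x*y + 8*y - 6
∇×A = (-5*x^3 + 12*x*y - 3*x*z, -6*y^2 + 3*y*z, 15*x^2*z - 8*x*y + 8*y - 6)
At (1, 1, -1): (10, -9, -21).

(10, -9, -21)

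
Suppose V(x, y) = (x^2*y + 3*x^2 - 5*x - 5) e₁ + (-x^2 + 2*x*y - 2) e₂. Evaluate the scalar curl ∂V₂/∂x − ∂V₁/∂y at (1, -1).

∂V₂/∂x = -2*x + 2*y
∂V₁/∂y = x^2
Scalar curl = -x^2 - 2*x + 2*y
At (1, -1): -5.

-5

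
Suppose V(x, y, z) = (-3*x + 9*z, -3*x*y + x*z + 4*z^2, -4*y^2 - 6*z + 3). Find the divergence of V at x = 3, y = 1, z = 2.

-18

∂V₁/∂x = -3
∂V₂/∂y = -3*x
∂V₃/∂z = -6
∇·V = -3*x - 9
At (3, 1, 2): -18.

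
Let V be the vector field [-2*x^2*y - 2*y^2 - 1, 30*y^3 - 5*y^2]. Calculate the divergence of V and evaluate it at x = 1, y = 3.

768

∂V₁/∂x = -4*x*y
∂V₂/∂y = 90*y^2 - 10*y
∇·V = -4*x*y + 90*y^2 - 10*y
At (1, 3): 768.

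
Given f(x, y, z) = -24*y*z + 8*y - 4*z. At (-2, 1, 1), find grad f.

(0, -16, -28)

∂f/∂x = 0
∂f/∂y = -24*z + 8
∂f/∂z = -24*y - 4
∇f = (0, -24*z + 8, -24*y - 4)
At (-2, 1, 1): (0, -16, -28).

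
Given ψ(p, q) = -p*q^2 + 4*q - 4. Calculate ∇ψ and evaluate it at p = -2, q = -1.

(-1, 0)

∂ψ/∂p = -q^2
∂ψ/∂q = -2*p*q + 4
∇ψ = (-q^2, -2*p*q + 4)
At (-2, -1): (-1, 0).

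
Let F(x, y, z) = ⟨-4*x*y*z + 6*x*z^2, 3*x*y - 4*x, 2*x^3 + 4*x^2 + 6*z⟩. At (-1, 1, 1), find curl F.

(∇×F)₁ = ∂F₃/∂y − ∂F₂/∂z = 0
(∇×F)₂ = ∂F₁/∂z − ∂F₃/∂x = -6*x^2 - 4*x*y + 12*x*z - 8*x
(∇×F)₃ = ∂F₂/∂x − ∂F₁/∂y = 4*x*z + 3*y - 4
∇×F = (0, -6*x^2 - 4*x*y + 12*x*z - 8*x, 4*x*z + 3*y - 4)
At (-1, 1, 1): (0, -6, -5).

(0, -6, -5)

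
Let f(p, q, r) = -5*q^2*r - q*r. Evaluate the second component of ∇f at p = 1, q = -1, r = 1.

(∇f)_2 = ∂f/∂q = -10*q*r - r
At (1, -1, 1): 9.

9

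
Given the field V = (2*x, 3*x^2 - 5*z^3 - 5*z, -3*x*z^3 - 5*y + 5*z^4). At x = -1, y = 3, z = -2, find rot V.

(60, -24, -6)

(∇×V)₁ = ∂V₃/∂y − ∂V₂/∂z = 15*z^2
(∇×V)₂ = ∂V₁/∂z − ∂V₃/∂x = 3*z^3
(∇×V)₃ = ∂V₂/∂x − ∂V₁/∂y = 6*x
∇×V = (15*z^2, 3*z^3, 6*x)
At (-1, 3, -2): (60, -24, -6).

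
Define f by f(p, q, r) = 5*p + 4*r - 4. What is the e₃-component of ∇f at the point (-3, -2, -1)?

(∇f)_3 = ∂f/∂r = 4
At (-3, -2, -1): 4.

4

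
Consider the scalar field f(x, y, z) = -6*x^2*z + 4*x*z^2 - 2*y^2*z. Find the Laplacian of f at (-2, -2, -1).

∂²f/∂x² = -12*z
∂²f/∂y² = -4*z
∂²f/∂z² = 8*x
∇²f = 8*x - 16*z
At (-2, -2, -1): 0.

0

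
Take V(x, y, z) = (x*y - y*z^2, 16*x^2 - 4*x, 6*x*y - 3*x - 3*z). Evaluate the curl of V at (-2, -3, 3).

(-12, 39, -57)

(∇×V)₁ = ∂V₃/∂y − ∂V₂/∂z = 6*x
(∇×V)₂ = ∂V₁/∂z − ∂V₃/∂x = -2*y*z - 6*y + 3
(∇×V)₃ = ∂V₂/∂x − ∂V₁/∂y = 31*x + z^2 - 4
∇×V = (6*x, -2*y*z - 6*y + 3, 31*x + z^2 - 4)
At (-2, -3, 3): (-12, 39, -57).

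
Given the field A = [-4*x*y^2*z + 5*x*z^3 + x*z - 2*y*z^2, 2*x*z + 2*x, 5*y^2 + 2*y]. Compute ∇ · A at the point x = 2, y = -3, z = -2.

30

∂A₁/∂x = -4*y^2*z + 5*z^3 + z
∂A₂/∂y = 0
∂A₃/∂z = 0
∇·A = -4*y^2*z + 5*z^3 + z
At (2, -3, -2): 30.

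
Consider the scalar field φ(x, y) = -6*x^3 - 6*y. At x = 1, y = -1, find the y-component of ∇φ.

-6

(∇φ)_2 = ∂φ/∂y = -6
At (1, -1): -6.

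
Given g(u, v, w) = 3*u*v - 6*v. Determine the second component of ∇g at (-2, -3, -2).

-12

(∇g)_2 = ∂g/∂v = 3*u - 6
At (-2, -3, -2): -12.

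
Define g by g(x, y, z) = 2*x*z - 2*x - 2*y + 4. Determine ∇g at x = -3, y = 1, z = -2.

∂g/∂x = 2*z - 2
∂g/∂y = -2
∂g/∂z = 2*x
∇g = (2*z - 2, -2, 2*x)
At (-3, 1, -2): (-6, -2, -6).

(-6, -2, -6)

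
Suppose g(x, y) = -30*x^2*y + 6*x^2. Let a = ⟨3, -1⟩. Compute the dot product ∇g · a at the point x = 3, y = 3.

-1242

∂g/∂x = -60*x*y + 12*x
∂g/∂y = -30*x^2
∇g at (3, 3) = (-504, -270)
∇g · a = (-504)(3) + (-270)(-1) = -1242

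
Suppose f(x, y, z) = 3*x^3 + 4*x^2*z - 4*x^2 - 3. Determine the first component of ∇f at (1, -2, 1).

(∇f)_1 = ∂f/∂x = 9*x^2 + 8*x*z - 8*x
At (1, -2, 1): 9.

9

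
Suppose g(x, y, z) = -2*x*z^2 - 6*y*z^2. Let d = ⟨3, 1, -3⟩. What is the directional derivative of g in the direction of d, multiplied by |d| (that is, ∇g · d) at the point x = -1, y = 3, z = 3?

180

∂g/∂x = -2*z^2
∂g/∂y = -6*z^2
∂g/∂z = -4*x*z - 12*y*z
∇g at (-1, 3, 3) = (-18, -54, -96)
∇g · d = (-18)(3) + (-54)(1) + (-96)(-3) = 180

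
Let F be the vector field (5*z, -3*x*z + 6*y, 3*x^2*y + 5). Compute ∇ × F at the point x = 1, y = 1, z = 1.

(∇×F)₁ = ∂F₃/∂y − ∂F₂/∂z = 3*x^2 + 3*x
(∇×F)₂ = ∂F₁/∂z − ∂F₃/∂x = -6*x*y + 5
(∇×F)₃ = ∂F₂/∂x − ∂F₁/∂y = -3*z
∇×F = (3*x^2 + 3*x, -6*x*y + 5, -3*z)
At (1, 1, 1): (6, -1, -3).

(6, -1, -3)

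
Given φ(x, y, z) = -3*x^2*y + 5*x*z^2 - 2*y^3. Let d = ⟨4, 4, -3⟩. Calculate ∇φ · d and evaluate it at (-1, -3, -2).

∂φ/∂x = -6*x*y + 5*z^2
∂φ/∂y = -3*x^2 - 6*y^2
∂φ/∂z = 10*x*z
∇φ at (-1, -3, -2) = (2, -57, 20)
∇φ · d = (2)(4) + (-57)(4) + (20)(-3) = -280

-280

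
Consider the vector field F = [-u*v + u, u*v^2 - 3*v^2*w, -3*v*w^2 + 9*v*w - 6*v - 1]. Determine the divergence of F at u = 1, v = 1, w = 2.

-13

∂F₁/∂u = -v + 1
∂F₂/∂v = 2*u*v - 6*v*w
∂F₃/∂w = -6*v*w + 9*v
∇·F = 2*u*v - 12*v*w + 8*v + 1
At (1, 1, 2): -13.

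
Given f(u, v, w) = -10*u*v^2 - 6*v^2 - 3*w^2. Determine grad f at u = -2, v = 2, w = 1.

(-40, 56, -6)

∂f/∂u = -10*v^2
∂f/∂v = -20*u*v - 12*v
∂f/∂w = -6*w
∇f = (-10*v^2, -20*u*v - 12*v, -6*w)
At (-2, 2, 1): (-40, 56, -6).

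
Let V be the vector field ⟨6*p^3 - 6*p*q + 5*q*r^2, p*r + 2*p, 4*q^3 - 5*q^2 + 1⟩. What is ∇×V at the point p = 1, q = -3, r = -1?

(∇×V)₁ = ∂V₃/∂q − ∂V₂/∂r = -p + 12*q^2 - 10*q
(∇×V)₂ = ∂V₁/∂r − ∂V₃/∂p = 10*q*r
(∇×V)₃ = ∂V₂/∂p − ∂V₁/∂q = 6*p - 5*r^2 + r + 2
∇×V = (-p + 12*q^2 - 10*q, 10*q*r, 6*p - 5*r^2 + r + 2)
At (1, -3, -1): (137, 30, 2).

(137, 30, 2)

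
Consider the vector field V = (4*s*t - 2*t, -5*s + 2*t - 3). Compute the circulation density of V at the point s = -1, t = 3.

∂V₂/∂s = -5
∂V₁/∂t = 4*s - 2
Scalar curl = -4*s - 3
At (-1, 3): 1.

1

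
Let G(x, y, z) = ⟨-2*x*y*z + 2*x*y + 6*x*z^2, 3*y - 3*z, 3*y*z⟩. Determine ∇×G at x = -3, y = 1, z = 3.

(∇×G)₁ = ∂G₃/∂y − ∂G₂/∂z = 3*z + 3
(∇×G)₂ = ∂G₁/∂z − ∂G₃/∂x = -2*x*y + 12*x*z
(∇×G)₃ = ∂G₂/∂x − ∂G₁/∂y = 2*x*z - 2*x
∇×G = (3*z + 3, -2*x*y + 12*x*z, 2*x*z - 2*x)
At (-3, 1, 3): (12, -102, -12).

(12, -102, -12)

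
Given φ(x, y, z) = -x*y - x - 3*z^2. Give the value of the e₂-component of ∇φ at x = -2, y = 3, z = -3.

2

(∇φ)_2 = ∂φ/∂y = -x
At (-2, 3, -3): 2.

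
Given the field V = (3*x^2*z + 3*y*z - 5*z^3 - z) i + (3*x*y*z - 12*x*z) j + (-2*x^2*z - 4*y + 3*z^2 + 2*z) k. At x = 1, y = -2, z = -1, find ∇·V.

∂V₁/∂x = 6*x*z
∂V₂/∂y = 3*x*z
∂V₃/∂z = -2*x^2 + 6*z + 2
∇·V = -2*x^2 + 9*x*z + 6*z + 2
At (1, -2, -1): -15.

-15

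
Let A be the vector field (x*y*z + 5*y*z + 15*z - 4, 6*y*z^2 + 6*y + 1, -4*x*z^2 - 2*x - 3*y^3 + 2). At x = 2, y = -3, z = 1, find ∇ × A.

(-45, 0, -7)

(∇×A)₁ = ∂A₃/∂y − ∂A₂/∂z = -9*y^2 - 12*y*z
(∇×A)₂ = ∂A₁/∂z − ∂A₃/∂x = x*y + 5*y + 4*z^2 + 17
(∇×A)₃ = ∂A₂/∂x − ∂A₁/∂y = -x*z - 5*z
∇×A = (-9*y^2 - 12*y*z, x*y + 5*y + 4*z^2 + 17, -x*z - 5*z)
At (2, -3, 1): (-45, 0, -7).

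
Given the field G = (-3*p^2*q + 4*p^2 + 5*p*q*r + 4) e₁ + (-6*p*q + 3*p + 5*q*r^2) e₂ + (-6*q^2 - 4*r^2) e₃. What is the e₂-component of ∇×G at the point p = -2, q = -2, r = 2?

20

(∇×G)_2 = ∂G₁/∂r − ∂G₃/∂p
= 5*p*q − (0)
= 5*p*q
At (-2, -2, 2): 20.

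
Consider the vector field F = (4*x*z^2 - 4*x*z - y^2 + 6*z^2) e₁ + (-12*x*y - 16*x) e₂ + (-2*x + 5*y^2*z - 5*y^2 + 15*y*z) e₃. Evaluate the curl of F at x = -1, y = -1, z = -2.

(0, -2, -6)

(∇×F)₁ = ∂F₃/∂y − ∂F₂/∂z = 10*y*z - 10*y + 15*z
(∇×F)₂ = ∂F₁/∂z − ∂F₃/∂x = 8*x*z - 4*x + 12*z + 2
(∇×F)₃ = ∂F₂/∂x − ∂F₁/∂y = -10*y - 16
∇×F = (10*y*z - 10*y + 15*z, 8*x*z - 4*x + 12*z + 2, -10*y - 16)
At (-1, -1, -2): (0, -2, -6).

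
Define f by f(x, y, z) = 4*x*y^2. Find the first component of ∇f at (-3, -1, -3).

(∇f)_1 = ∂f/∂x = 4*y^2
At (-3, -1, -3): 4.

4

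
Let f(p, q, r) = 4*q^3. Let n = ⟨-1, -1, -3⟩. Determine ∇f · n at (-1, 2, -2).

-48

∂f/∂p = 0
∂f/∂q = 12*q^2
∂f/∂r = 0
∇f at (-1, 2, -2) = (0, 48, 0)
∇f · n = (0)(-1) + (48)(-1) + (0)(-3) = -48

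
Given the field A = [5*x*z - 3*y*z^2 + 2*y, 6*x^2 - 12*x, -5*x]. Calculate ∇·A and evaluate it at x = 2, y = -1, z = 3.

∂A₁/∂x = 5*z
∂A₂/∂y = 0
∂A₃/∂z = 0
∇·A = 5*z
At (2, -1, 3): 15.

15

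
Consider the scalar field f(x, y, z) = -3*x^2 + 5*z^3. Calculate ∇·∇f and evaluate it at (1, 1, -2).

∂²f/∂x² = -6
∂²f/∂y² = 0
∂²f/∂z² = 30*z
∇²f = 30*z - 6
At (1, 1, -2): -66.

-66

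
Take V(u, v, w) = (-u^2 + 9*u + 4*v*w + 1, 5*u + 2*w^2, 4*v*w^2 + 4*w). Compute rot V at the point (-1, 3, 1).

(∇×V)₁ = ∂V₃/∂v − ∂V₂/∂w = 4*w^2 - 4*w
(∇×V)₂ = ∂V₁/∂w − ∂V₃/∂u = 4*v
(∇×V)₃ = ∂V₂/∂u − ∂V₁/∂v = -4*w + 5
∇×V = (4*w^2 - 4*w, 4*v, -4*w + 5)
At (-1, 3, 1): (0, 12, 1).

(0, 12, 1)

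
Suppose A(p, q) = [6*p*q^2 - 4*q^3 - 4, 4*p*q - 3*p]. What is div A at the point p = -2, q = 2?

∂A₁/∂p = 6*q^2
∂A₂/∂q = 4*p
∇·A = 4*p + 6*q^2
At (-2, 2): 16.

16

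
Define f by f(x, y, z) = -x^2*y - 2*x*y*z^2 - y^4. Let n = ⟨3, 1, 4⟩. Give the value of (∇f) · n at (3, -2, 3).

∂f/∂x = -2*x*y - 2*y*z^2
∂f/∂y = -x^2 - 2*x*z^2 - 4*y^3
∂f/∂z = -4*x*y*z
∇f at (3, -2, 3) = (48, -31, 72)
∇f · n = (48)(3) + (-31)(1) + (72)(4) = 401

401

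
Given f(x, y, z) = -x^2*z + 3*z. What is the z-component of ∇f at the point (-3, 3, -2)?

-6

(∇f)_3 = ∂f/∂z = -x^2 + 3
At (-3, 3, -2): -6.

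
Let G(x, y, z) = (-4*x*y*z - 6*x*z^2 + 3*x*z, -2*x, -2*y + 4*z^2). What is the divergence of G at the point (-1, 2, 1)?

∂G₁/∂x = -4*y*z - 6*z^2 + 3*z
∂G₂/∂y = 0
∂G₃/∂z = 8*z
∇·G = -4*y*z - 6*z^2 + 11*z
At (-1, 2, 1): -3.

-3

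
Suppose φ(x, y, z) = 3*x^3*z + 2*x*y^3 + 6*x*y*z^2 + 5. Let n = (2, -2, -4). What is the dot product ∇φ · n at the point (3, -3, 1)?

-234

∂φ/∂x = 9*x^2*z + 2*y^3 + 6*y*z^2
∂φ/∂y = 6*x*y^2 + 6*x*z^2
∂φ/∂z = 3*x^3 + 12*x*y*z
∇φ at (3, -3, 1) = (9, 180, -27)
∇φ · n = (9)(2) + (180)(-2) + (-27)(-4) = -234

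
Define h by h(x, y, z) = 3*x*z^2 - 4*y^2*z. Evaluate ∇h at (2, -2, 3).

(27, 48, 20)

∂h/∂x = 3*z^2
∂h/∂y = -8*y*z
∂h/∂z = 6*x*z - 4*y^2
∇h = (3*z^2, -8*y*z, 6*x*z - 4*y^2)
At (2, -2, 3): (27, 48, 20).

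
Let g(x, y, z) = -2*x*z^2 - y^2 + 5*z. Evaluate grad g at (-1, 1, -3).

∂g/∂x = -2*z^2
∂g/∂y = -2*y
∂g/∂z = -4*x*z + 5
∇g = (-2*z^2, -2*y, -4*x*z + 5)
At (-1, 1, -3): (-18, -2, -7).

(-18, -2, -7)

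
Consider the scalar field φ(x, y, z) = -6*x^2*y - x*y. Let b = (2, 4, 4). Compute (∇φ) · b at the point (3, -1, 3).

∂φ/∂x = -12*x*y - y
∂φ/∂y = -6*x^2 - x
∂φ/∂z = 0
∇φ at (3, -1, 3) = (37, -57, 0)
∇φ · b = (37)(2) + (-57)(4) + (0)(4) = -154

-154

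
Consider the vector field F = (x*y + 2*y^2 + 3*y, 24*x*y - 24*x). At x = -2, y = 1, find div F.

-47

∂F₁/∂x = y
∂F₂/∂y = 24*x
∇·F = 24*x + y
At (-2, 1): -47.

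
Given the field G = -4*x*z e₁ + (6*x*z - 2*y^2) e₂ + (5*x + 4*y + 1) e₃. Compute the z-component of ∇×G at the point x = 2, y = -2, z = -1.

(∇×G)_3 = ∂G₂/∂x − ∂G₁/∂y
= 6*z − (0)
= 6*z
At (2, -2, -1): -6.

-6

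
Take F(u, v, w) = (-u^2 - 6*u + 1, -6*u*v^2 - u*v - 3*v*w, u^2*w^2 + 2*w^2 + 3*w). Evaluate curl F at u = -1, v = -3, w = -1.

(∇×F)₁ = ∂F₃/∂v − ∂F₂/∂w = 3*v
(∇×F)₂ = ∂F₁/∂w − ∂F₃/∂u = -2*u*w^2
(∇×F)₃ = ∂F₂/∂u − ∂F₁/∂v = -6*v^2 - v
∇×F = (3*v, -2*u*w^2, -6*v^2 - v)
At (-1, -3, -1): (-9, 2, -51).

(-9, 2, -51)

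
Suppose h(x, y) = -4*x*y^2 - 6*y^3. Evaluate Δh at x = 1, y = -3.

∂²h/∂x² = 0
∂²h/∂y² = -4*(2*x + 9*y)
∇²h = -8*x - 36*y
At (1, -3): 100.

100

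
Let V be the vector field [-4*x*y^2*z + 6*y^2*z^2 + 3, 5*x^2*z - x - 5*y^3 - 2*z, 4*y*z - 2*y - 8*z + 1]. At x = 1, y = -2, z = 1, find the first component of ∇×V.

(∇×V)_1 = ∂V₃/∂y − ∂V₂/∂z
= 4*z - 2 − (5*x^2 - 2)
= -5*x^2 + 4*z
At (1, -2, 1): -1.

-1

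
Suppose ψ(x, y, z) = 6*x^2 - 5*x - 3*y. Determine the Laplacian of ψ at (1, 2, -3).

∂²ψ/∂x² = 12
∂²ψ/∂y² = 0
∂²ψ/∂z² = 0
∇²ψ = 12
At (1, 2, -3): 12.

12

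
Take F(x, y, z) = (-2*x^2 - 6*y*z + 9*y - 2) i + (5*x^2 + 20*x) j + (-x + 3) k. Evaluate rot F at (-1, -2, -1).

(∇×F)₁ = ∂F₃/∂y − ∂F₂/∂z = 0
(∇×F)₂ = ∂F₁/∂z − ∂F₃/∂x = -6*y + 1
(∇×F)₃ = ∂F₂/∂x − ∂F₁/∂y = 10*x + 6*z + 11
∇×F = (0, -6*y + 1, 10*x + 6*z + 11)
At (-1, -2, -1): (0, 13, -5).

(0, 13, -5)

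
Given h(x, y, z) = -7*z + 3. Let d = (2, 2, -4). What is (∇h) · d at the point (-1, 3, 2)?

28

∂h/∂x = 0
∂h/∂y = 0
∂h/∂z = -7
∇h at (-1, 3, 2) = (0, 0, -7)
∇h · d = (0)(2) + (0)(2) + (-7)(-4) = 28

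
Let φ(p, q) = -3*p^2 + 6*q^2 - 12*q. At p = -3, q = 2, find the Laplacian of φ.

∂²φ/∂p² = -6
∂²φ/∂q² = 12
∇²φ = 6
At (-3, 2): 6.

6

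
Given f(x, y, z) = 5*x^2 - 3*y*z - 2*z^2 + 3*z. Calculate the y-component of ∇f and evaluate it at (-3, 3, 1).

-3

(∇f)_2 = ∂f/∂y = -3*z
At (-3, 3, 1): -3.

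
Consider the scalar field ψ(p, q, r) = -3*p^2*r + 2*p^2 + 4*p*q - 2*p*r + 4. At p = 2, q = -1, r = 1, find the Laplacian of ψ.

∂²ψ/∂p² = 2*(-3*r + 2)
∂²ψ/∂q² = 0
∂²ψ/∂r² = 0
∇²ψ = -6*r + 4
At (2, -1, 1): -2.

-2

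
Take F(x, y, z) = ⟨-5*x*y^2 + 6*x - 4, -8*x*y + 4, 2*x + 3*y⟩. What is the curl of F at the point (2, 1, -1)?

(3, -2, 12)

(∇×F)₁ = ∂F₃/∂y − ∂F₂/∂z = 3
(∇×F)₂ = ∂F₁/∂z − ∂F₃/∂x = -2
(∇×F)₃ = ∂F₂/∂x − ∂F₁/∂y = 10*x*y - 8*y
∇×F = (3, -2, 10*x*y - 8*y)
At (2, 1, -1): (3, -2, 12).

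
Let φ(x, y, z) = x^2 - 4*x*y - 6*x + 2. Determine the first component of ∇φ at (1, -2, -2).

4

(∇φ)_1 = ∂φ/∂x = 2*x - 4*y - 6
At (1, -2, -2): 4.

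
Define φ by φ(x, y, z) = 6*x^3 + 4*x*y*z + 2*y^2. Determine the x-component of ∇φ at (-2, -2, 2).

56

(∇φ)_1 = ∂φ/∂x = 18*x^2 + 4*y*z
At (-2, -2, 2): 56.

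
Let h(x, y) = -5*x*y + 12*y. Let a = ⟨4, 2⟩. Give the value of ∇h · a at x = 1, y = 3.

-46

∂h/∂x = -5*y
∂h/∂y = -5*x + 12
∇h at (1, 3) = (-15, 7)
∇h · a = (-15)(4) + (7)(2) = -46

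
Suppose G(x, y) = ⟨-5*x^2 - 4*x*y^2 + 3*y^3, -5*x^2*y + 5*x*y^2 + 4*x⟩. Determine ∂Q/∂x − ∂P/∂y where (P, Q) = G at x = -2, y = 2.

-4

∂G₂/∂x = -10*x*y + 5*y^2 + 4
∂G₁/∂y = -8*x*y + 9*y^2
Scalar curl = -2*x*y - 4*y^2 + 4
At (-2, 2): -4.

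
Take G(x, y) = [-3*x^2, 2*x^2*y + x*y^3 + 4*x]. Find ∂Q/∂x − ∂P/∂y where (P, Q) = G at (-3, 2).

∂G₂/∂x = 4*x*y + y^3 + 4
∂G₁/∂y = 0
Scalar curl = 4*x*y + y^3 + 4
At (-3, 2): -12.

-12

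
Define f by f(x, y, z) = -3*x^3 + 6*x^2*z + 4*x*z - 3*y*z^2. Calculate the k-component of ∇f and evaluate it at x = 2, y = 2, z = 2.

(∇f)_3 = ∂f/∂z = 6*x^2 + 4*x - 6*y*z
At (2, 2, 2): 8.

8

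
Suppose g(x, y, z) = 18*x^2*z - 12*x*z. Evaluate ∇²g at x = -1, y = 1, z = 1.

∂²g/∂x² = 36*z
∂²g/∂y² = 0
∂²g/∂z² = 0
∇²g = 36*z
At (-1, 1, 1): 36.

36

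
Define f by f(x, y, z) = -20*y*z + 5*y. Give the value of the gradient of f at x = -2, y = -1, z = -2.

∂f/∂x = 0
∂f/∂y = -20*z + 5
∂f/∂z = -20*y
∇f = (0, -20*z + 5, -20*y)
At (-2, -1, -2): (0, 45, 20).

(0, 45, 20)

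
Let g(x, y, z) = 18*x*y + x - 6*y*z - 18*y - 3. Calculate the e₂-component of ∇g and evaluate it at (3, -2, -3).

(∇g)_2 = ∂g/∂y = 18*x - 6*z - 18
At (3, -2, -3): 54.

54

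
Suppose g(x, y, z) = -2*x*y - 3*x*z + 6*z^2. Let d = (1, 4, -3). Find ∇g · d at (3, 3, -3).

∂g/∂x = -2*y - 3*z
∂g/∂y = -2*x
∂g/∂z = -3*x + 12*z
∇g at (3, 3, -3) = (3, -6, -45)
∇g · d = (3)(1) + (-6)(4) + (-45)(-3) = 114

114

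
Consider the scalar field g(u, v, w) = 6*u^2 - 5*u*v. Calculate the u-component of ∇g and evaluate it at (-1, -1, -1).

-7

(∇g)_1 = ∂g/∂u = 12*u - 5*v
At (-1, -1, -1): -7.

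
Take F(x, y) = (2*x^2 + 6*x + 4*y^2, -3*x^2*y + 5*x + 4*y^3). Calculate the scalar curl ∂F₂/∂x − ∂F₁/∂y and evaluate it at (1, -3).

∂F₂/∂x = -6*x*y + 5
∂F₁/∂y = 8*y
Scalar curl = -6*x*y - 8*y + 5
At (1, -3): 47.

47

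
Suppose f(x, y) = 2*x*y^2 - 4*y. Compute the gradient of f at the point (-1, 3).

(18, -16)

∂f/∂x = 2*y^2
∂f/∂y = 4*x*y - 4
∇f = (2*y^2, 4*x*y - 4)
At (-1, 3): (18, -16).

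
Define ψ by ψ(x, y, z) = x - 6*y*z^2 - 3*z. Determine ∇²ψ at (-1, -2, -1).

∂²ψ/∂x² = 0
∂²ψ/∂y² = 0
∂²ψ/∂z² = -12*y
∇²ψ = -12*y
At (-1, -2, -1): 24.

24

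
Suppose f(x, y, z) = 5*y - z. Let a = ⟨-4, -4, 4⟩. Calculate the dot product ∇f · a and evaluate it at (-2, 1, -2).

∂f/∂x = 0
∂f/∂y = 5
∂f/∂z = -1
∇f at (-2, 1, -2) = (0, 5, -1)
∇f · a = (0)(-4) + (5)(-4) + (-1)(4) = -24

-24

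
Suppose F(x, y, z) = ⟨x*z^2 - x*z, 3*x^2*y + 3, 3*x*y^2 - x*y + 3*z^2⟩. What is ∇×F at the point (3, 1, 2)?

(15, 7, 18)

(∇×F)₁ = ∂F₃/∂y − ∂F₂/∂z = 6*x*y - x
(∇×F)₂ = ∂F₁/∂z − ∂F₃/∂x = 2*x*z - x - 3*y^2 + y
(∇×F)₃ = ∂F₂/∂x − ∂F₁/∂y = 6*x*y
∇×F = (6*x*y - x, 2*x*z - x - 3*y^2 + y, 6*x*y)
At (3, 1, 2): (15, 7, 18).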